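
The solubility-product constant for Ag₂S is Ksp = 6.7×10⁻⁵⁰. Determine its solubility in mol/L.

2.6×10⁻¹⁷ M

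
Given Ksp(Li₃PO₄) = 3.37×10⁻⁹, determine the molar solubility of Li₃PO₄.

3.34×10⁻³ M

Li₃PO₄(s) ⇌ 3 Li⁺(aq) + PO₄³⁻(aq)
Let s be the molar solubility. Then [Li⁺] = 3s and [PO₄³⁻] = s.
Ksp = [Li⁺]^3[PO₄³⁻] = (3s)^3 · s = 27s^4
27s^4 = 3.37×10⁻⁹  ⇒  s^4 = 1.25×10⁻¹⁰
s = 3.34×10⁻³ mol L⁻¹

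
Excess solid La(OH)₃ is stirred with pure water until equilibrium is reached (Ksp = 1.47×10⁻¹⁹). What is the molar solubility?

8.59×10⁻⁶ M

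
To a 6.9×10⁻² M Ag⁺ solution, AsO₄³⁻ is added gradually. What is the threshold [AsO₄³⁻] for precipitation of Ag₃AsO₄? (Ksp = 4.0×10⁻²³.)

1.2×10⁻¹⁹ M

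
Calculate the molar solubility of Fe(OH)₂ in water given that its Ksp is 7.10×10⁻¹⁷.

2.61×10⁻⁶ M

Fe(OH)₂(s) ⇌ Fe²⁺(aq) + 2 OH⁻(aq)
With molar solubility s: [Fe²⁺] = s, [OH⁻] = 2s.
Ksp = [Fe²⁺][OH⁻]^2 = s · (2s)^2 = 4s^3
4s^3 = 7.10×10⁻¹⁷  ⇒  s^3 = 1.78×10⁻¹⁷
Taking the 3rd root, s = 2.61×10⁻⁶ M.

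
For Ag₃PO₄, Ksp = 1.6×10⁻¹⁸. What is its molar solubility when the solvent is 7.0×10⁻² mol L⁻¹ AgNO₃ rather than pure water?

Ag₃PO₄(s) ⇌ 3 Ag⁺(aq) + PO₄³⁻(aq)
The solution already contains Ag⁺ at 7.0×10⁻² mol L⁻¹. Let s be the molar solubility of Ag₃PO₄.
[Ag⁺] ≈ 7.0×10⁻² mol L⁻¹ (common ion dominates); [PO₄³⁻] = s.
Ksp = [Ag⁺]^3[PO₄³⁻] = (7.0×10⁻²)^3s
s = 1.6×10⁻¹⁸ / (7.0×10⁻²)^3 = 4.7×10⁻¹⁵
s = 4.7×10⁻¹⁵ mol L⁻¹

4.7×10⁻¹⁵ M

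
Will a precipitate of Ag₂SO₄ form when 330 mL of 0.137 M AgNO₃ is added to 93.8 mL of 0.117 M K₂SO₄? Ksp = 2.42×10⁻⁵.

After mixing, V = 330 mL + 93.8 mL = 423.8 mL.
[Ag⁺] = (0.137)(330)/423.8 = 0.107 M
[SO₄²⁻] = (0.117)(93.8)/423.8 = 2.59×10⁻² M
Q = [Ag⁺]^2[SO₄²⁻] = 2.95×10⁻⁴
Because Q > Ksp (2.95×10⁻⁴ vs 2.42×10⁻⁵), a precipitate of Ag₂SO₄ forms.

Yes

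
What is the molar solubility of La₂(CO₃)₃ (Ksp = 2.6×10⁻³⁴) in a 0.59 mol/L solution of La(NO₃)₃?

La₂(CO₃)₃(s) ⇌ 2 La³⁺(aq) + 3 CO₃²⁻(aq)
La³⁺ is already present at 0.59 mol/L. If s mol/L of La₂(CO₃)₃ dissolves, [CO₃²⁻] = 3s while [La³⁺] ≈ 0.59 mol/L.
Ksp = [La³⁺]^2[CO₃²⁻]^3 = (0.59)^2(3s)^3
(3s)^3 = 2.6×10⁻³⁴ / (0.59)^2 = 7.5×10⁻³⁴
s = 3.0×10⁻¹² mol/L

3.0×10⁻¹² M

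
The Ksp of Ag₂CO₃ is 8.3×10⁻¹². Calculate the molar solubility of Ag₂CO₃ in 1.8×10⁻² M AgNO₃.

Ag₂CO₃(s) ⇌ 2 Ag⁺(aq) + CO₃²⁻(aq)
Ag⁺ is already present at 1.8×10⁻² M. If s mol/L of Ag₂CO₃ dissolves, [CO₃²⁻] = s while [Ag⁺] ≈ 1.8×10⁻² M.
Ksp = [Ag⁺]^2[CO₃²⁻] = (1.8×10⁻²)^2s
s = 8.3×10⁻¹² / (1.8×10⁻²)^2 = 2.6×10⁻⁸
s = 2.6×10⁻⁸ M

2.6×10⁻⁸ M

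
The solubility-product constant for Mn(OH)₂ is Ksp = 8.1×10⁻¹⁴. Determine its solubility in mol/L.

2.7×10⁻⁵ M

Mn(OH)₂(s) ⇌ Mn²⁺(aq) + 2 OH⁻(aq)
With molar solubility s: [Mn²⁺] = s, [OH⁻] = 2s.
Ksp = [Mn²⁺][OH⁻]^2 = s · (2s)^2 = 4s^3
4s^3 = 8.1×10⁻¹⁴  ⇒  s^3 = 2.0×10⁻¹⁴
s = 2.7×10⁻⁵ mol L⁻¹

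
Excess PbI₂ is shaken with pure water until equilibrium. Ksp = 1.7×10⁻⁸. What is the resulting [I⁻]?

PbI₂(s) ⇌ Pb²⁺(aq) + 2 I⁻(aq)
Call the molar solubility s, so that [Pb²⁺] = s and [I⁻] = 2s.
Ksp = [Pb²⁺][I⁻]^2 = s · (2s)^2 = 4s^3 = 1.7×10⁻⁸
s = 1.6×10⁻³ mol/L
[I⁻] = 2s = 3.2×10⁻³ mol/L

3.2×10⁻³ M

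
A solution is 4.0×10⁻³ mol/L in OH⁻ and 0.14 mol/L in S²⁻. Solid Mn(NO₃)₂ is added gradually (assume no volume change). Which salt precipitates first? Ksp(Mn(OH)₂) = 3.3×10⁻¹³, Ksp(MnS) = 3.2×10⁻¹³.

MnS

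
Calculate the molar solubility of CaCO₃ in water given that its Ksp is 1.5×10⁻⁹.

CaCO₃(s) ⇌ Ca²⁺(aq) + CO₃²⁻(aq)
Let s be the molar solubility. Then [Ca²⁺] = s and [CO₃²⁻] = s.
Ksp = [Ca²⁺][CO₃²⁻] = s · s = s^2
s^2 = 1.5×10⁻⁹
s = 3.9×10⁻⁵ M

3.9×10⁻⁵ M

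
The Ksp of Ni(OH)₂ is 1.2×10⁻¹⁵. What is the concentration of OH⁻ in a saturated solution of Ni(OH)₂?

1.3×10⁻⁵ M

Ni(OH)₂(s) ⇌ Ni²⁺(aq) + 2 OH⁻(aq)
If s mol/L of Ni(OH)₂ dissolves, [Ni²⁺] = s and [OH⁻] = 2s.
Ksp = [Ni²⁺][OH⁻]^2 = s · (2s)^2 = 4s^3 = 1.2×10⁻¹⁵
s = 6.7×10⁻⁶ M
[OH⁻] = 2s = 1.3×10⁻⁵ M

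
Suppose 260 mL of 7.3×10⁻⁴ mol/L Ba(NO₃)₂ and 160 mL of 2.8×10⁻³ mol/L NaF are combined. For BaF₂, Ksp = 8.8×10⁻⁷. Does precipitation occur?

Total volume after mixing = 260 + 160 = 420 mL.
[Ba²⁺] = (7.3×10⁻⁴)(260)/420 = 4.5×10⁻⁴ mol/L
[F⁻] = (2.8×10⁻³)(160)/420 = 1.1×10⁻³ mol/L
Q = [Ba²⁺][F⁻]^2 = 5.1×10⁻¹⁰
Since Q (5.1×10⁻¹⁰) is less than Ksp (8.8×10⁻⁷), no BaF₂ precipitates.

No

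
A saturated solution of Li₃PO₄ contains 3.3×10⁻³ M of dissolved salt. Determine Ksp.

Ksp = 3.2×10⁻⁹

Li₃PO₄(s) ⇌ 3 Li⁺(aq) + PO₄³⁻(aq)
Call the molar solubility s, so that [Li⁺] = 3s and [PO₄³⁻] = s.
Ksp = [Li⁺]^3[PO₄³⁻] = (3s)^3 · s = 27s^4
Ksp = 27 × (3.3×10⁻³)^4 = 3.2×10⁻⁹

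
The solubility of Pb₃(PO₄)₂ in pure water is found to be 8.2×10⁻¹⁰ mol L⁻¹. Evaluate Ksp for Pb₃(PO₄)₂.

Ksp = 4.0×10⁻⁴⁴

Pb₃(PO₄)₂(s) ⇌ 3 Pb²⁺(aq) + 2 PO₄³⁻(aq)
Call the molar solubility s, so that [Pb²⁺] = 3s and [PO₄³⁻] = 2s.
Ksp = [Pb²⁺]^3[PO₄³⁻]^2 = (3s)^3 · (2s)^2 = 108s^5
Ksp = 108 × (8.2×10⁻¹⁰)^5 = 4.0×10⁻⁴⁴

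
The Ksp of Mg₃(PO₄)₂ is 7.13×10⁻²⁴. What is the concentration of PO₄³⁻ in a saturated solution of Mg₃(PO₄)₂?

Mg₃(PO₄)₂(s) ⇌ 3 Mg²⁺(aq) + 2 PO₄³⁻(aq)
Let s be the molar solubility. Then [Mg²⁺] = 3s and [PO₄³⁻] = 2s.
Ksp = [Mg²⁺]^3[PO₄³⁻]^2 = (3s)^3 · (2s)^2 = 108s^5 = 7.13×10⁻²⁴
s = 9.20×10⁻⁶ M
[PO₄³⁻] = 2s = 1.84×10⁻⁵ M

1.84×10⁻⁵ M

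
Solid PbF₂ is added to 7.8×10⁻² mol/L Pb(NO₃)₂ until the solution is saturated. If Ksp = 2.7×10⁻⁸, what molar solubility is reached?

2.9×10⁻⁴ M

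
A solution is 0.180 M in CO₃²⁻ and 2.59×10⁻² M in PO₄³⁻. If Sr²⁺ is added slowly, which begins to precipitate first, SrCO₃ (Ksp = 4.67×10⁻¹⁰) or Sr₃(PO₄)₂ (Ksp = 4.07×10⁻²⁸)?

SrCO₃

The threshold for precipitation is Q = Ksp.
For SrCO₃: [Sr²⁺] = (Ksp/[CO₃²⁻]) = 2.59×10⁻⁹ M
For Sr₃(PO₄)₂: [Sr²⁺] = (Ksp/[PO₄³⁻]^2)^(1/3) = 8.47×10⁻⁹ M
Since SrCO₃ needs less Sr²⁺ to reach saturation, it precipitates first.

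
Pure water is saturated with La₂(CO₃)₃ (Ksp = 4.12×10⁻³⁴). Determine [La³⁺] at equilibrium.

La₂(CO₃)₃(s) ⇌ 2 La³⁺(aq) + 3 CO₃²⁻(aq)
If s mol/L of La₂(CO₃)₃ dissolves, [La³⁺] = 2s and [CO₃²⁻] = 3s.
Ksp = [La³⁺]^2[CO₃²⁻]^3 = (2s)^2 · (3s)^3 = 108s^5 = 4.12×10⁻³⁴
s = 8.25×10⁻⁸ mol L⁻¹
[La³⁺] = 2s = 1.65×10⁻⁷ mol L⁻¹

1.65×10⁻⁷ M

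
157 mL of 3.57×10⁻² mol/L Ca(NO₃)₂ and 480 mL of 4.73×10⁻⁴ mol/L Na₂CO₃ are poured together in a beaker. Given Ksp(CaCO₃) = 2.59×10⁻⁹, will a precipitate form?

Yes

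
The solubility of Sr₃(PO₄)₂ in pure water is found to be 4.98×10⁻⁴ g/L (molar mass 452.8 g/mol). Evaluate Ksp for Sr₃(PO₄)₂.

Molar solubility s = (4.98×10⁻⁴ g/L) / (452.8 g/mol) = 1.0998×10⁻⁶ mol/L
Sr₃(PO₄)₂(s) ⇌ 3 Sr²⁺(aq) + 2 PO₄³⁻(aq)
Let s be the molar solubility. Then [Sr²⁺] = 3s and [PO₄³⁻] = 2s.
Ksp = [Sr²⁺]^3[PO₄³⁻]^2 = (3s)^3 · (2s)^2 = 108s^5
Ksp = 108 × (1.0998×10⁻⁶)^5 = 1.74×10⁻²⁸

Ksp = 1.74×10⁻²⁸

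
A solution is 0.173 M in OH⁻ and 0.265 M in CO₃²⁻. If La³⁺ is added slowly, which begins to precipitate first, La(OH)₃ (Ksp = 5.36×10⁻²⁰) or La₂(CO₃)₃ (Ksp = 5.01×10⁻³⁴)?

La(OH)₃

Each salt precipitates once Q = Ksp for that salt.
For La(OH)₃: [La³⁺] = (Ksp/[OH⁻]^3) = 1.04×10⁻¹⁷ M
For La₂(CO₃)₃: [La³⁺] = (Ksp/[CO₃²⁻]^3)^(1/2) = 1.64×10⁻¹⁶ M
Since La(OH)₃ needs less La³⁺ to reach saturation, it precipitates first.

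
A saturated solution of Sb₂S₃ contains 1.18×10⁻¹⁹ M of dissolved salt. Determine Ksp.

Sb₂S₃(s) ⇌ 2 Sb³⁺(aq) + 3 S²⁻(aq)
Let s be the molar solubility. Then [Sb³⁺] = 2s and [S²⁻] = 3s.
Ksp = [Sb³⁺]^2[S²⁻]^3 = (2s)^2 · (3s)^3 = 108s^5
Ksp = 108 × (1.18×10⁻¹⁹)^5 = 2.47×10⁻⁹³

Ksp = 2.47×10⁻⁹³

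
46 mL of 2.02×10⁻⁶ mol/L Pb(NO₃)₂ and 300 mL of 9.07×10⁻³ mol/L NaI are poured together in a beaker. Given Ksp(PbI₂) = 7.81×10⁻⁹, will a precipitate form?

After mixing, V = 46 mL + 300 mL = 346 mL.
[Pb²⁺] = (2.02×10⁻⁶)(46)/346 = 2.69×10⁻⁷ mol/L
[I⁻] = (9.07×10⁻³)(300)/346 = 7.86×10⁻³ mol/L
Q = [Pb²⁺][I⁻]^2 = 1.66×10⁻¹¹
Q < Ksp (1.66×10⁻¹¹ vs 7.81×10⁻⁹); the solution remains unsaturated and no precipitate forms.

No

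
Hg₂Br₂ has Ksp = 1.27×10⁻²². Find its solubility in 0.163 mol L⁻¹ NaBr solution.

Hg₂Br₂(s) ⇌ Hg₂²⁺(aq) + 2 Br⁻(aq)
With Br⁻ already at 0.163 mol L⁻¹ and s small, take [Br⁻] ≈ 0.163 mol L⁻¹ and [Hg₂²⁺] = s.
Ksp = [Hg₂²⁺][Br⁻]^2 = s(0.163)^2
s = 1.27×10⁻²² / (0.163)^2 = 4.78×10⁻²¹
s = 4.78×10⁻²¹ mol L⁻¹

4.78×10⁻²¹ M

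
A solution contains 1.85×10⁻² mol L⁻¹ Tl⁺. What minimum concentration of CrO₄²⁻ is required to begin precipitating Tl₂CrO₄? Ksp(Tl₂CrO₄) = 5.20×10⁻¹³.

Precipitation begins when Q = Ksp.
Tl₂CrO₄(s) ⇌ 2 Tl⁺(aq) + CrO₄²⁻(aq)
Ksp = [Tl⁺]^2[CrO₄²⁻] = [CrO₄²⁻](1.85×10⁻²)^2
[CrO₄²⁻] = 5.20×10⁻¹³ / (1.85×10⁻²)^2 = 1.52×10⁻⁹
[CrO₄²⁻] = 1.52×10⁻⁹ mol L⁻¹

1.52×10⁻⁹ M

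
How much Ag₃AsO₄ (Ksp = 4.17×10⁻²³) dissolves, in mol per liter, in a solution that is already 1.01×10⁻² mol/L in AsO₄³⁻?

Ag₃AsO₄(s) ⇌ 3 Ag⁺(aq) + AsO₄³⁻(aq)
Let s be the solubility of Ag₃AsO₄ here. The common ion gives [AsO₄³⁻] ≈ 1.01×10⁻² mol/L, and [Ag⁺] = 3s.
Ksp = [Ag⁺]^3[AsO₄³⁻] = (3s)^3(1.01×10⁻²)
(3s)^3 = 4.17×10⁻²³ / (1.01×10⁻²) = 4.13×10⁻²¹
s = 5.35×10⁻⁸ mol/L

5.35×10⁻⁸ M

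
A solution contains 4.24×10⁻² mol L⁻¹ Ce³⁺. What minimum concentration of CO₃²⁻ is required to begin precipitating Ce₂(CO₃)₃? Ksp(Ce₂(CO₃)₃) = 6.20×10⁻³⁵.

3.26×10⁻¹¹ M

A salt starts to precipitate once the ion product Q reaches its Ksp.
Ce₂(CO₃)₃(s) ⇌ 2 Ce³⁺(aq) + 3 CO₃²⁻(aq)
Ksp = [Ce³⁺]^2[CO₃²⁻]^3 = [CO₃²⁻]^3(4.24×10⁻²)^2
[CO₃²⁻]^3 = 6.20×10⁻³⁵ / (4.24×10⁻²)^2 = 3.45×10⁻³²
[CO₃²⁻] = 3.26×10⁻¹¹ mol L⁻¹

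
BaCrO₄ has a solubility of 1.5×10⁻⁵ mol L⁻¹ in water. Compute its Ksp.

BaCrO₄(s) ⇌ Ba²⁺(aq) + CrO₄²⁻(aq)
Let s be the molar solubility. Then [Ba²⁺] = s and [CrO₄²⁻] = s.
Ksp = [Ba²⁺][CrO₄²⁻] = s · s = s^2
Ksp = (1.5×10⁻⁵)^2 = 2.3×10⁻¹⁰

Ksp = 2.3×10⁻¹⁰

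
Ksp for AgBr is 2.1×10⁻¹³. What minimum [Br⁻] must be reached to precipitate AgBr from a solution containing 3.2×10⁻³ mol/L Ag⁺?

6.6×10⁻¹¹ M

Precipitation begins when Q = Ksp.
AgBr(s) ⇌ Ag⁺(aq) + Br⁻(aq)
Ksp = [Ag⁺][Br⁻] = [Br⁻](3.2×10⁻³)
[Br⁻] = 2.1×10⁻¹³ / (3.2×10⁻³) = 6.6×10⁻¹¹
[Br⁻] = 6.6×10⁻¹¹ mol/L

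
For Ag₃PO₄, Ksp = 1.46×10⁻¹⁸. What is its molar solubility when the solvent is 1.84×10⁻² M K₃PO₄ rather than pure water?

Ag₃PO₄(s) ⇌ 3 Ag⁺(aq) + PO₄³⁻(aq)
PO₄³⁻ is already present at 1.84×10⁻² M. If s mol/L of Ag₃PO₄ dissolves, [Ag⁺] = 3s while [PO₄³⁻] ≈ 1.84×10⁻² M.
Ksp = [Ag⁺]^3[PO₄³⁻] = (3s)^3(1.84×10⁻²)
(3s)^3 = 1.46×10⁻¹⁸ / (1.84×10⁻²) = 7.93×10⁻¹⁷
s = 1.43×10⁻⁶ M

1.43×10⁻⁶ M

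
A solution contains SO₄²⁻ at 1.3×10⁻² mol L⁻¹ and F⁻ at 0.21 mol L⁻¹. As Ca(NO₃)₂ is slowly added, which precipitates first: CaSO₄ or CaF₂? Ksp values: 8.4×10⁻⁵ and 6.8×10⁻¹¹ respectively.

CaF₂

Each salt precipitates once Q = Ksp for that salt.
For CaSO₄: [Ca²⁺] = (Ksp/[SO₄²⁻]) = 6.5×10⁻³ mol L⁻¹
For CaF₂: [Ca²⁺] = (Ksp/[F⁻]^2) = 1.5×10⁻⁹ mol L⁻¹
Since CaF₂ needs less Ca²⁺ to reach saturation, it precipitates first.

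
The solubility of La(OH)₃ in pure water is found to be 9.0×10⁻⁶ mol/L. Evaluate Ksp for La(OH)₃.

La(OH)₃(s) ⇌ La³⁺(aq) + 3 OH⁻(aq)
With molar solubility s: [La³⁺] = s, [OH⁻] = 3s.
Ksp = [La³⁺][OH⁻]^3 = s · (3s)^3 = 27s^4
Ksp = 27 × (9.0×10⁻⁶)^4 = 1.8×10⁻¹⁹

Ksp = 1.8×10⁻¹⁹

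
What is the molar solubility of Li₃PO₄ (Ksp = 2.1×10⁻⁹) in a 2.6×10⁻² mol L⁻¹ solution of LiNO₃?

1.2×10⁻⁴ M

Li₃PO₄(s) ⇌ 3 Li⁺(aq) + PO₄³⁻(aq)
Let s be the solubility of Li₃PO₄ here. The common ion gives [Li⁺] ≈ 2.6×10⁻² mol L⁻¹, and [PO₄³⁻] = s.
Ksp = [Li⁺]^3[PO₄³⁻] = (2.6×10⁻²)^3s
s = 2.1×10⁻⁹ / (2.6×10⁻²)^3 = 1.2×10⁻⁴
s = 1.2×10⁻⁴ mol L⁻¹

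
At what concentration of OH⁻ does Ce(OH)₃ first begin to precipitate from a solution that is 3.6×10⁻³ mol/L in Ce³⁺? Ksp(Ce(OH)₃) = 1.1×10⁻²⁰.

Precipitation of each salt begins when its ion product equals Ksp.
Ce(OH)₃(s) ⇌ Ce³⁺(aq) + 3 OH⁻(aq)
Ksp = [Ce³⁺][OH⁻]^3 = [OH⁻]^3(3.6×10⁻³)
[OH⁻]^3 = 1.1×10⁻²⁰ / (3.6×10⁻³) = 3.1×10⁻¹⁸
[OH⁻] = 1.5×10⁻⁶ mol/L

1.5×10⁻⁶ M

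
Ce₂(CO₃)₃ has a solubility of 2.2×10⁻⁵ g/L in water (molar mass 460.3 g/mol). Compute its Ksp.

Ksp = 2.7×10⁻³⁵

Molar solubility s = (2.2×10⁻⁵ g/L) / (460.3 g/mol) = 4.779×10⁻⁸ mol/L
Ce₂(CO₃)₃(s) ⇌ 2 Ce³⁺(aq) + 3 CO₃²⁻(aq)
For each mole of Ce₂(CO₃)₃ that dissolves per liter, [Ce³⁺] = 2s and [CO₃²⁻] = 3s; let s denote this solubility.
Ksp = [Ce³⁺]^2[CO₃²⁻]^3 = (2s)^2 · (3s)^3 = 108s^5
Ksp = 108 × (4.779×10⁻⁸)^5 = 2.7×10⁻³⁵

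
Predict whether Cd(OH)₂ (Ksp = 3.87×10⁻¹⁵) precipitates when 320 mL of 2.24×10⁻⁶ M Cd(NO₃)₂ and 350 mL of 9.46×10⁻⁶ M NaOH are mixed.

The combined volume is 670 mL.
[Cd²⁺] = (2.24×10⁻⁶)(320)/670 = 1.07×10⁻⁶ M
[OH⁻] = (9.46×10⁻⁶)(350)/670 = 4.94×10⁻⁶ M
Q = [Cd²⁺][OH⁻]^2 = 2.61×10⁻¹⁷
Since Q (2.61×10⁻¹⁷) is less than Ksp (3.87×10⁻¹⁵), no Cd(OH)₂ precipitates.

No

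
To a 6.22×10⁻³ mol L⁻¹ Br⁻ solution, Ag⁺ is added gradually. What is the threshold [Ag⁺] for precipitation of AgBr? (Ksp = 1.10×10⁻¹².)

Precipitation begins when Q = Ksp.
AgBr(s) ⇌ Ag⁺(aq) + Br⁻(aq)
Ksp = [Ag⁺][Br⁻] = [Ag⁺](6.22×10⁻³)
[Ag⁺] = 1.10×10⁻¹² / (6.22×10⁻³) = 1.77×10⁻¹⁰
[Ag⁺] = 1.77×10⁻¹⁰ mol L⁻¹

1.77×10⁻¹⁰ M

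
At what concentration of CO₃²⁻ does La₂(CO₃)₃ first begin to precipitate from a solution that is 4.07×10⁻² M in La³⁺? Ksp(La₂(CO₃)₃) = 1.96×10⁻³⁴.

Each salt precipitates once Q = Ksp for that salt.
La₂(CO₃)₃(s) ⇌ 2 La³⁺(aq) + 3 CO₃²⁻(aq)
Ksp = [La³⁺]^2[CO₃²⁻]^3 = [CO₃²⁻]^3(4.07×10⁻²)^2
[CO₃²⁻]^3 = 1.96×10⁻³⁴ / (4.07×10⁻²)^2 = 1.18×10⁻³¹
[CO₃²⁻] = 4.91×10⁻¹¹ M

4.91×10⁻¹¹ M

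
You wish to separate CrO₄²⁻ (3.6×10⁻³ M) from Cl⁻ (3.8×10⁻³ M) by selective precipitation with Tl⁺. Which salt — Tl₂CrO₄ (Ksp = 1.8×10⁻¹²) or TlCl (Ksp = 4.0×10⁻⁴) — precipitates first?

A salt starts to precipitate once the ion product Q reaches its Ksp.
For Tl₂CrO₄: [Tl⁺] = (Ksp/[CrO₄²⁻])^(1/2) = 2.2×10⁻⁵ M
For TlCl: [Tl⁺] = (Ksp/[Cl⁻]) = 0.11 M
The smaller threshold [Tl⁺] is reached first, so Tl₂CrO₄ precipitates first.

Tl₂CrO₄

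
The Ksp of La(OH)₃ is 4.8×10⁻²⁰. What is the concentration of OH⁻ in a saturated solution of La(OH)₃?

1.9×10⁻⁵ M

La(OH)₃(s) ⇌ La³⁺(aq) + 3 OH⁻(aq)
Let s be the molar solubility. Then [La³⁺] = s and [OH⁻] = 3s.
Ksp = [La³⁺][OH⁻]^3 = s · (3s)^3 = 27s^4 = 4.8×10⁻²⁰
s = 6.5×10⁻⁶ mol L⁻¹
[OH⁻] = 3s = 1.9×10⁻⁵ mol L⁻¹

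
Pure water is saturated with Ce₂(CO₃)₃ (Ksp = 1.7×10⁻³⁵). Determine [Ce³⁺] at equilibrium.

Ce₂(CO₃)₃(s) ⇌ 2 Ce³⁺(aq) + 3 CO₃²⁻(aq)
With molar solubility s: [Ce³⁺] = 2s, [CO₃²⁻] = 3s.
Ksp = [Ce³⁺]^2[CO₃²⁻]^3 = (2s)^2 · (3s)^3 = 108s^5 = 1.7×10⁻³⁵
s = 4.4×10⁻⁸ M
[Ce³⁺] = 2s = 8.7×10⁻⁸ M

8.7×10⁻⁸ M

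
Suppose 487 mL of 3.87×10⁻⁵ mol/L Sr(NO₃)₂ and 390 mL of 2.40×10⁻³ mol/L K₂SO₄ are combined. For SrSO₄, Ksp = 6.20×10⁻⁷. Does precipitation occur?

After mixing, V = 487 mL + 390 mL = 877 mL.
[Sr²⁺] = (3.87×10⁻⁵)(487)/877 = 2.15×10⁻⁵ mol/L
[SO₄²⁻] = (2.40×10⁻³)(390)/877 = 1.07×10⁻³ mol/L
Q = [Sr²⁺][SO₄²⁻] = 2.29×10⁻⁸
Q < Ksp (2.29×10⁻⁸ vs 6.20×10⁻⁷); the solution remains unsaturated and no precipitate forms.

No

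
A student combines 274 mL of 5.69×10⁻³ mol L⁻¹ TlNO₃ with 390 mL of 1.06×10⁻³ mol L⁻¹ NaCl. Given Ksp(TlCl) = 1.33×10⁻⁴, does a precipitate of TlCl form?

No

Total volume after mixing = 274 + 390 = 664 mL.
[Tl⁺] = (5.69×10⁻³)(274)/664 = 2.35×10⁻³ mol L⁻¹
[Cl⁻] = (1.06×10⁻³)(390)/664 = 6.23×10⁻⁴ mol L⁻¹
Q = [Tl⁺][Cl⁻] = 1.46×10⁻⁶
Q < Ksp (1.46×10⁻⁶ vs 1.33×10⁻⁴); the solution remains unsaturated and no precipitate forms.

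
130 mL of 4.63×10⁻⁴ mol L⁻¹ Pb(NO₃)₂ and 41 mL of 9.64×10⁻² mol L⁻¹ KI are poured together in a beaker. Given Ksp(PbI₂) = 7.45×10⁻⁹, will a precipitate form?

After mixing, V = 130 mL + 41 mL = 171 mL.
[Pb²⁺] = (4.63×10⁻⁴)(130)/171 = 3.52×10⁻⁴ mol L⁻¹
[I⁻] = (9.64×10⁻²)(41)/171 = 2.31×10⁻² mol L⁻¹
Q = [Pb²⁺][I⁻]^2 = 1.88×10⁻⁷
Since Q (1.88×10⁻⁷) exceeds Ksp (7.45×10⁻⁹), PbI₂ will precipitate.

Yes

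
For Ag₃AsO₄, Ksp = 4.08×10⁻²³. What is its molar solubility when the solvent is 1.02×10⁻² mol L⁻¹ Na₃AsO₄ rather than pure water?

5.29×10⁻⁸ M

Ag₃AsO₄(s) ⇌ 3 Ag⁺(aq) + AsO₄³⁻(aq)
With AsO₄³⁻ already at 1.02×10⁻² mol L⁻¹ and s small, take [AsO₄³⁻] ≈ 1.02×10⁻² mol L⁻¹ and [Ag⁺] = 3s.
Ksp = [Ag⁺]^3[AsO₄³⁻] = (3s)^3(1.02×10⁻²)
(3s)^3 = 4.08×10⁻²³ / (1.02×10⁻²) = 4.00×10⁻²¹
s = 5.29×10⁻⁸ mol L⁻¹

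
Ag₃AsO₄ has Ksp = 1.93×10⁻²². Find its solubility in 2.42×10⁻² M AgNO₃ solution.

1.36×10⁻¹⁷ M

Ag₃AsO₄(s) ⇌ 3 Ag⁺(aq) + AsO₄³⁻(aq)
Ag⁺ is already present at 2.42×10⁻² M. If s mol/L of Ag₃AsO₄ dissolves, [AsO₄³⁻] = s while [Ag⁺] ≈ 2.42×10⁻² M.
Ksp = [Ag⁺]^3[AsO₄³⁻] = (2.42×10⁻²)^3s
s = 1.93×10⁻²² / (2.42×10⁻²)^3 = 1.36×10⁻¹⁷
s = 1.36×10⁻¹⁷ M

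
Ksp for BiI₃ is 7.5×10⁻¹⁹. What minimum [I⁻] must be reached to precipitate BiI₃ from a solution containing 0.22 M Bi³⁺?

Each salt precipitates once Q = Ksp for that salt.
BiI₃(s) ⇌ Bi³⁺(aq) + 3 I⁻(aq)
Ksp = [Bi³⁺][I⁻]^3 = [I⁻]^3(0.22)
[I⁻]^3 = 7.5×10⁻¹⁹ / (0.22) = 3.4×10⁻¹⁸
[I⁻] = 1.5×10⁻⁶ M

1.5×10⁻⁶ M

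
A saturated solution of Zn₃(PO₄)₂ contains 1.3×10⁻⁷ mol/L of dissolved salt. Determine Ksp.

Zn₃(PO₄)₂(s) ⇌ 3 Zn²⁺(aq) + 2 PO₄³⁻(aq)
Let s be the molar solubility. Then [Zn²⁺] = 3s and [PO₄³⁻] = 2s.
Ksp = [Zn²⁺]^3[PO₄³⁻]^2 = (3s)^3 · (2s)^2 = 108s^5
Ksp = 108 × (1.3×10⁻⁷)^5 = 4.0×10⁻³³

Ksp = 4.0×10⁻³³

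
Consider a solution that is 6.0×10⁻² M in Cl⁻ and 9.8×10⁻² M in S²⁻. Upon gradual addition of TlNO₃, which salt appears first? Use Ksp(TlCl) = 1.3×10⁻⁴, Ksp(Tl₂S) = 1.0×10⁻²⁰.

Tl₂S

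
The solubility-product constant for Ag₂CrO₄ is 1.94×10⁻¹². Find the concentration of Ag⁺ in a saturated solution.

1.57×10⁻⁴ M

Ag₂CrO₄(s) ⇌ 2 Ag⁺(aq) + CrO₄²⁻(aq)
Call the molar solubility s, so that [Ag⁺] = 2s and [CrO₄²⁻] = s.
Ksp = [Ag⁺]^2[CrO₄²⁻] = (2s)^2 · s = 4s^3 = 1.94×10⁻¹²
s = 7.86×10⁻⁵ M
[Ag⁺] = 2s = 1.57×10⁻⁴ M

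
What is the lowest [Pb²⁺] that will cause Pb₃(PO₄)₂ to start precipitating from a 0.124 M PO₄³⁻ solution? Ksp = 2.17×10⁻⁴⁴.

1.12×10⁻¹⁴ M

Precipitation of each salt begins when its ion product equals Ksp.
Pb₃(PO₄)₂(s) ⇌ 3 Pb²⁺(aq) + 2 PO₄³⁻(aq)
Ksp = [Pb²⁺]^3[PO₄³⁻]^2 = [Pb²⁺]^3(0.124)^2
[Pb²⁺]^3 = 2.17×10⁻⁴⁴ / (0.124)^2 = 1.41×10⁻⁴²
[Pb²⁺] = 1.12×10⁻¹⁴ M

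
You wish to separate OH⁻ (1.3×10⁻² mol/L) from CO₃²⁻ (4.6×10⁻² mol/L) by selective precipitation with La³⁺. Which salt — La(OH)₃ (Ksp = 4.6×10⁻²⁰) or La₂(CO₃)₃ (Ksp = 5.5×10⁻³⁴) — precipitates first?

La₂(CO₃)₃

Precipitation begins when Q = Ksp.
For La(OH)₃: [La³⁺] = (Ksp/[OH⁻]^3) = 2.1×10⁻¹⁴ mol/L
For La₂(CO₃)₃: [La³⁺] = (Ksp/[CO₃²⁻]^3)^(1/2) = 2.4×10⁻¹⁵ mol/L
La₂(CO₃)₃ requires the lower [La³⁺], so it precipitates first.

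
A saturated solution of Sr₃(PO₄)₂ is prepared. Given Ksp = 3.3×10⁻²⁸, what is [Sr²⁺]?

3.8×10⁻⁶ M

Sr₃(PO₄)₂(s) ⇌ 3 Sr²⁺(aq) + 2 PO₄³⁻(aq)
Call the molar solubility s, so that [Sr²⁺] = 3s and [PO₄³⁻] = 2s.
Ksp = [Sr²⁺]^3[PO₄³⁻]^2 = (3s)^3 · (2s)^2 = 108s^5 = 3.3×10⁻²⁸
s = 1.3×10⁻⁶ mol/L
[Sr²⁺] = 3s = 3.8×10⁻⁶ mol/L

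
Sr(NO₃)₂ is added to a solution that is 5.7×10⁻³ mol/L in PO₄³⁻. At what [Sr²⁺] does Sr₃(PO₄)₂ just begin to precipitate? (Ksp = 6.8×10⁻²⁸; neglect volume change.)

2.8×10⁻⁸ M

Precipitation begins when Q = Ksp.
Sr₃(PO₄)₂(s) ⇌ 3 Sr²⁺(aq) + 2 PO₄³⁻(aq)
Ksp = [Sr²⁺]^3[PO₄³⁻]^2 = [Sr²⁺]^3(5.7×10⁻³)^2
[Sr²⁺]^3 = 6.8×10⁻²⁸ / (5.7×10⁻³)^2 = 2.1×10⁻²³
[Sr²⁺] = 2.8×10⁻⁸ mol/L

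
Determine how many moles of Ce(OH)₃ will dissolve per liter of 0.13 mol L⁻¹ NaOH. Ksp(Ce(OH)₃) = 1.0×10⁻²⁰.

4.6×10⁻¹⁸ M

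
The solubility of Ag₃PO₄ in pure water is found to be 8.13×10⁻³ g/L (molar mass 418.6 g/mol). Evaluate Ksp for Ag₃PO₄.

Ksp = 3.84×10⁻¹⁸

Molar solubility s = (8.13×10⁻³ g/L) / (418.6 g/mol) = 1.9422×10⁻⁵ mol/L
Ag₃PO₄(s) ⇌ 3 Ag⁺(aq) + PO₄³⁻(aq)
With molar solubility s: [Ag⁺] = 3s, [PO₄³⁻] = s.
Ksp = [Ag⁺]^3[PO₄³⁻] = (3s)^3 · s = 27s^4
Ksp = 27 × (1.9422×10⁻⁵)^4 = 3.84×10⁻¹⁸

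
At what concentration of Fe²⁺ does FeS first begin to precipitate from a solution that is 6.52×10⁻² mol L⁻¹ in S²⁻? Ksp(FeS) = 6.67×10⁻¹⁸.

A salt starts to precipitate once the ion product Q reaches its Ksp.
FeS(s) ⇌ Fe²⁺(aq) + S²⁻(aq)
Ksp = [Fe²⁺][S²⁻] = [Fe²⁺](6.52×10⁻²)
[Fe²⁺] = 6.67×10⁻¹⁸ / (6.52×10⁻²) = 1.02×10⁻¹⁶
[Fe²⁺] = 1.02×10⁻¹⁶ mol L⁻¹

1.02×10⁻¹⁶ M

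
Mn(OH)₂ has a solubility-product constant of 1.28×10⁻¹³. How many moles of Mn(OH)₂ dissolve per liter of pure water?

Mn(OH)₂(s) ⇌ Mn²⁺(aq) + 2 OH⁻(aq)
With molar solubility s: [Mn²⁺] = s, [OH⁻] = 2s.
Ksp = [Mn²⁺][OH⁻]^2 = s · (2s)^2 = 4s^3
4s^3 = 1.28×10⁻¹³  ⇒  s^3 = 3.20×10⁻¹⁴
Taking the 3rd root, s = 3.17×10⁻⁵ mol L⁻¹.

3.17×10⁻⁵ M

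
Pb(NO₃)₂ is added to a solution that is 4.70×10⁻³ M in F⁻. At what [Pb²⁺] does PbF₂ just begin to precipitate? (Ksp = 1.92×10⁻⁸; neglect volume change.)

8.69×10⁻⁴ M

Precipitation of each salt begins when its ion product equals Ksp.
PbF₂(s) ⇌ Pb²⁺(aq) + 2 F⁻(aq)
Ksp = [Pb²⁺][F⁻]^2 = [Pb²⁺](4.70×10⁻³)^2
[Pb²⁺] = 1.92×10⁻⁸ / (4.70×10⁻³)^2 = 8.69×10⁻⁴
[Pb²⁺] = 8.69×10⁻⁴ M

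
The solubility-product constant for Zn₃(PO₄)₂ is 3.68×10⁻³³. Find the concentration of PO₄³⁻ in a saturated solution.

2.56×10⁻⁷ M

Zn₃(PO₄)₂(s) ⇌ 3 Zn²⁺(aq) + 2 PO₄³⁻(aq)
Let s be the molar solubility. Then [Zn²⁺] = 3s and [PO₄³⁻] = 2s.
Ksp = [Zn²⁺]^3[PO₄³⁻]^2 = (3s)^3 · (2s)^2 = 108s^5 = 3.68×10⁻³³
s = 1.28×10⁻⁷ mol/L
[PO₄³⁻] = 2s = 2.56×10⁻⁷ mol/L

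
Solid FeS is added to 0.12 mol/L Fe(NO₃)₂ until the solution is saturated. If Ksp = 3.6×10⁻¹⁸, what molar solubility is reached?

3.0×10⁻¹⁷ M

FeS(s) ⇌ Fe²⁺(aq) + S²⁻(aq)
The solution already contains Fe²⁺ at 0.12 mol/L. Let s be the molar solubility of FeS.
[Fe²⁺] ≈ 0.12 mol/L (common ion dominates); [S²⁻] = s.
Ksp = [Fe²⁺][S²⁻] = (0.12)s
s = 3.6×10⁻¹⁸ / (0.12) = 3.0×10⁻¹⁷
s = 3.0×10⁻¹⁷ mol/L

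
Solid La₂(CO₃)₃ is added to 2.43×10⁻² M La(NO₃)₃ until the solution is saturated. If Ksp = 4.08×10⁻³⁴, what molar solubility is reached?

La₂(CO₃)₃(s) ⇌ 2 La³⁺(aq) + 3 CO₃²⁻(aq)
Let s be the solubility of La₂(CO₃)₃ here. The common ion gives [La³⁺] ≈ 2.43×10⁻² M, and [CO₃²⁻] = 3s.
Ksp = [La³⁺]^2[CO₃²⁻]^3 = (2.43×10⁻²)^2(3s)^3
(3s)^3 = 4.08×10⁻³⁴ / (2.43×10⁻²)^2 = 6.91×10⁻³¹
s = 2.95×10⁻¹¹ M

2.95×10⁻¹¹ M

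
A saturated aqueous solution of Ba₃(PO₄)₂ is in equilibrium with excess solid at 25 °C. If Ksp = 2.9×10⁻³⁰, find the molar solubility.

4.9×10⁻⁷ M

Ba₃(PO₄)₂(s) ⇌ 3 Ba²⁺(aq) + 2 PO₄³⁻(aq)
For each mole of Ba₃(PO₄)₂ that dissolves per liter, [Ba²⁺] = 3s and [PO₄³⁻] = 2s; let s denote this solubility.
Ksp = [Ba²⁺]^3[PO₄³⁻]^2 = (3s)^3 · (2s)^2 = 108s^5
108s^5 = 2.9×10⁻³⁰  ⇒  s^5 = 2.7×10⁻³²
s = 4.9×10⁻⁷ mol L⁻¹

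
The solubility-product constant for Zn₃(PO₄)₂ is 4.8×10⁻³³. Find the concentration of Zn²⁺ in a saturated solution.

Zn₃(PO₄)₂(s) ⇌ 3 Zn²⁺(aq) + 2 PO₄³⁻(aq)
Call the molar solubility s, so that [Zn²⁺] = 3s and [PO₄³⁻] = 2s.
Ksp = [Zn²⁺]^3[PO₄³⁻]^2 = (3s)^3 · (2s)^2 = 108s^5 = 4.8×10⁻³³
s = 1.3×10⁻⁷ M
[Zn²⁺] = 3s = 4.0×10⁻⁷ M

4.0×10⁻⁷ M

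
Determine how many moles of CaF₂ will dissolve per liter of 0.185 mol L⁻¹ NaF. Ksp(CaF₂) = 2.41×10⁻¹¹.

CaF₂(s) ⇌ Ca²⁺(aq) + 2 F⁻(aq)
The solution already contains F⁻ at 0.185 mol L⁻¹. Let s be the molar solubility of CaF₂.
[F⁻] ≈ 0.185 mol L⁻¹ (common ion dominates); [Ca²⁺] = s.
Ksp = [Ca²⁺][F⁻]^2 = s(0.185)^2
s = 2.41×10⁻¹¹ / (0.185)^2 = 7.04×10⁻¹⁰
s = 7.04×10⁻¹⁰ mol L⁻¹

7.04×10⁻¹⁰ M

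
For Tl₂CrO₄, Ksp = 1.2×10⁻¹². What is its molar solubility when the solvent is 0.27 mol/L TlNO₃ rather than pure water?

1.6×10⁻¹¹ M

Tl₂CrO₄(s) ⇌ 2 Tl⁺(aq) + CrO₄²⁻(aq)
The solution already contains Tl⁺ at 0.27 mol/L. Let s be the molar solubility of Tl₂CrO₄.
[Tl⁺] ≈ 0.27 mol/L (common ion dominates); [CrO₄²⁻] = s.
Ksp = [Tl⁺]^2[CrO₄²⁻] = (0.27)^2s
s = 1.2×10⁻¹² / (0.27)^2 = 1.6×10⁻¹¹
s = 1.6×10⁻¹¹ mol/L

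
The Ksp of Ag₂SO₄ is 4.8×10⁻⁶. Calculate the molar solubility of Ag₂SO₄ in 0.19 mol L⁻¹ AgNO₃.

Ag₂SO₄(s) ⇌ 2 Ag⁺(aq) + SO₄²⁻(aq)
With Ag⁺ already at 0.19 mol L⁻¹ and s small, take [Ag⁺] ≈ 0.19 mol L⁻¹ and [SO₄²⁻] = s.
Ksp = [Ag⁺]^2[SO₄²⁻] = (0.19)^2s
s = 4.8×10⁻⁶ / (0.19)^2 = 1.3×10⁻⁴
s = 1.3×10⁻⁴ mol L⁻¹

1.3×10⁻⁴ M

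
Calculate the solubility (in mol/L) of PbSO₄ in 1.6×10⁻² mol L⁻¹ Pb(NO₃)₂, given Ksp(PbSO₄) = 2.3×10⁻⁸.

PbSO₄(s) ⇌ Pb²⁺(aq) + SO₄²⁻(aq)
With Pb²⁺ already at 1.6×10⁻² mol L⁻¹ and s small, take [Pb²⁺] ≈ 1.6×10⁻² mol L⁻¹ and [SO₄²⁻] = s.
Ksp = [Pb²⁺][SO₄²⁻] = (1.6×10⁻²)s
s = 2.3×10⁻⁸ / (1.6×10⁻²) = 1.4×10⁻⁶
s = 1.4×10⁻⁶ mol L⁻¹

1.4×10⁻⁶ M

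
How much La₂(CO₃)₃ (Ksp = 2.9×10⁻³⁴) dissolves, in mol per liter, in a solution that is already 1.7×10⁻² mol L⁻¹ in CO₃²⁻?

La₂(CO₃)₃(s) ⇌ 2 La³⁺(aq) + 3 CO₃²⁻(aq)
With CO₃²⁻ already at 1.7×10⁻² mol L⁻¹ and s small, take [CO₃²⁻] ≈ 1.7×10⁻² mol L⁻¹ and [La³⁺] = 2s.
Ksp = [La³⁺]^2[CO₃²⁻]^3 = (2s)^2(1.7×10⁻²)^3
(2s)^2 = 2.9×10⁻³⁴ / (1.7×10⁻²)^3 = 5.9×10⁻²⁹
s = 3.8×10⁻¹⁵ mol L⁻¹

3.8×10⁻¹⁵ M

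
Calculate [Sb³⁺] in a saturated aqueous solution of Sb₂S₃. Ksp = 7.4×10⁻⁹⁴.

1.9×10⁻¹⁹ M

Sb₂S₃(s) ⇌ 2 Sb³⁺(aq) + 3 S²⁻(aq)
If s mol/L of Sb₂S₃ dissolves, [Sb³⁺] = 2s and [S²⁻] = 3s.
Ksp = [Sb³⁺]^2[S²⁻]^3 = (2s)^2 · (3s)^3 = 108s^5 = 7.4×10⁻⁹⁴
s = 9.3×10⁻²⁰ mol/L
[Sb³⁺] = 2s = 1.9×10⁻¹⁹ mol/L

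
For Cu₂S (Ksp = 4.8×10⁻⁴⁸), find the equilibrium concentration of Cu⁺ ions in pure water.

Cu₂S(s) ⇌ 2 Cu⁺(aq) + S²⁻(aq)
With molar solubility s: [Cu⁺] = 2s, [S²⁻] = s.
Ksp = [Cu⁺]^2[S²⁻] = (2s)^2 · s = 4s^3 = 4.8×10⁻⁴⁸
s = 1.1×10⁻¹⁶ M
[Cu⁺] = 2s = 2.1×10⁻¹⁶ M

2.1×10⁻¹⁶ M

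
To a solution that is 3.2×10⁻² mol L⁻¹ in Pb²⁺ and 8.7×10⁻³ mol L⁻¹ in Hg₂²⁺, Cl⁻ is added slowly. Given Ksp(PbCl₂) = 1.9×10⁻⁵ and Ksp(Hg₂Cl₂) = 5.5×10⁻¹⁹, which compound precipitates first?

Hg₂Cl₂

The threshold for precipitation is Q = Ksp.
For PbCl₂: [Cl⁻] = (Ksp/[Pb²⁺])^(1/2) = 2.4×10⁻² mol L⁻¹
For Hg₂Cl₂: [Cl⁻] = (Ksp/[Hg₂²⁺])^(1/2) = 8.0×10⁻⁹ mol L⁻¹
Since Hg₂Cl₂ needs less Cl⁻ to reach saturation, it precipitates first.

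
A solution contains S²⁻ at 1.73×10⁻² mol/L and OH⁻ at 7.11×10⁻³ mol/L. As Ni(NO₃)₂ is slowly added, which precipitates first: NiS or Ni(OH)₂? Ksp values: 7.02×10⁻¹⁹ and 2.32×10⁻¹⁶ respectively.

Each salt precipitates once Q = Ksp for that salt.
For NiS: [Ni²⁺] = (Ksp/[S²⁻]) = 4.06×10⁻¹⁷ mol/L
For Ni(OH)₂: [Ni²⁺] = (Ksp/[OH⁻]^2) = 4.59×10⁻¹² mol/L
Since NiS needs less Ni²⁺ to reach saturation, it precipitates first.

NiS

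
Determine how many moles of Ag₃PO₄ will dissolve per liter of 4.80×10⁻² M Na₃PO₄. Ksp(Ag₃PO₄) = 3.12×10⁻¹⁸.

Ag₃PO₄(s) ⇌ 3 Ag⁺(aq) + PO₄³⁻(aq)
The solution already contains PO₄³⁻ at 4.80×10⁻² M. Let s be the molar solubility of Ag₃PO₄.
[PO₄³⁻] ≈ 4.80×10⁻² M (common ion dominates); [Ag⁺] = 3s.
Ksp = [Ag⁺]^3[PO₄³⁻] = (3s)^3(4.80×10⁻²)
(3s)^3 = 3.12×10⁻¹⁸ / (4.80×10⁻²) = 6.50×10⁻¹⁷
s = 1.34×10⁻⁶ M

1.34×10⁻⁶ M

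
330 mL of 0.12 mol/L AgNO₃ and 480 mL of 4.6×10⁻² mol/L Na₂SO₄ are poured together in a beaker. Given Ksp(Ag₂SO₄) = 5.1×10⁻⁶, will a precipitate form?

Yes

Total volume after mixing = 330 + 480 = 810 mL.
[Ag⁺] = (0.12)(330)/810 = 4.9×10⁻² mol/L
[SO₄²⁻] = (4.6×10⁻²)(480)/810 = 2.7×10⁻² mol/L
Q = [Ag⁺]^2[SO₄²⁻] = 6.5×10⁻⁵
Since Q (6.5×10⁻⁵) exceeds Ksp (5.1×10⁻⁶), Ag₂SO₄ will precipitate.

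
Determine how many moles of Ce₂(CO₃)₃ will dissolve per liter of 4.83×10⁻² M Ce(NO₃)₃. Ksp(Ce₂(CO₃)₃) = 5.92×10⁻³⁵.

9.80×10⁻¹² M

Ce₂(CO₃)₃(s) ⇌ 2 Ce³⁺(aq) + 3 CO₃²⁻(aq)
Let s be the solubility of Ce₂(CO₃)₃ here. The common ion gives [Ce³⁺] ≈ 4.83×10⁻² M, and [CO₃²⁻] = 3s.
Ksp = [Ce³⁺]^2[CO₃²⁻]^3 = (4.83×10⁻²)^2(3s)^3
(3s)^3 = 5.92×10⁻³⁵ / (4.83×10⁻²)^2 = 2.54×10⁻³²
s = 9.80×10⁻¹² M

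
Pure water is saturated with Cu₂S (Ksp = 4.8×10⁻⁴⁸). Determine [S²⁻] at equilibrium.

1.1×10⁻¹⁶ M

Cu₂S(s) ⇌ 2 Cu⁺(aq) + S²⁻(aq)
Let s be the molar solubility. Then [Cu⁺] = 2s and [S²⁻] = s.
Ksp = [Cu⁺]^2[S²⁻] = (2s)^2 · s = 4s^3 = 4.8×10⁻⁴⁸
s = 1.1×10⁻¹⁶ mol/L
[S²⁻] = s = 1.1×10⁻¹⁶ mol/L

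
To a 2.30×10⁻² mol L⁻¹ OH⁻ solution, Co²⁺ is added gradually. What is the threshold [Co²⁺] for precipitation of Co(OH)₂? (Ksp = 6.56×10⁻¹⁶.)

1.24×10⁻¹² M

The threshold for precipitation is Q = Ksp.
Co(OH)₂(s) ⇌ Co²⁺(aq) + 2 OH⁻(aq)
Ksp = [Co²⁺][OH⁻]^2 = [Co²⁺](2.30×10⁻²)^2
[Co²⁺] = 6.56×10⁻¹⁶ / (2.30×10⁻²)^2 = 1.24×10⁻¹²
[Co²⁺] = 1.24×10⁻¹² mol L⁻¹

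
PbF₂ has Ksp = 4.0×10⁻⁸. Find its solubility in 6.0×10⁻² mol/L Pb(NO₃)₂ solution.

4.1×10⁻⁴ M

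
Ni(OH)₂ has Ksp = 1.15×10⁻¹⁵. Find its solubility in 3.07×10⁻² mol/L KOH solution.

1.22×10⁻¹² M

Ni(OH)₂(s) ⇌ Ni²⁺(aq) + 2 OH⁻(aq)
OH⁻ is already present at 3.07×10⁻² mol/L. If s mol/L of Ni(OH)₂ dissolves, [Ni²⁺] = s while [OH⁻] ≈ 3.07×10⁻² mol/L.
Ksp = [Ni²⁺][OH⁻]^2 = s(3.07×10⁻²)^2
s = 1.15×10⁻¹⁵ / (3.07×10⁻²)^2 = 1.22×10⁻¹²
s = 1.22×10⁻¹² mol/L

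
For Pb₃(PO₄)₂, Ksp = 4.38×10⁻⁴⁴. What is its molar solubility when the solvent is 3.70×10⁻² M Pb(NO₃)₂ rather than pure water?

Pb₃(PO₄)₂(s) ⇌ 3 Pb²⁺(aq) + 2 PO₄³⁻(aq)
With Pb²⁺ already at 3.70×10⁻² M and s small, take [Pb²⁺] ≈ 3.70×10⁻² M and [PO₄³⁻] = 2s.
Ksp = [Pb²⁺]^3[PO₄³⁻]^2 = (3.70×10⁻²)^3(2s)^2
(2s)^2 = 4.38×10⁻⁴⁴ / (3.70×10⁻²)^3 = 8.65×10⁻⁴⁰
s = 1.47×10⁻²⁰ M

1.47×10⁻²⁰ M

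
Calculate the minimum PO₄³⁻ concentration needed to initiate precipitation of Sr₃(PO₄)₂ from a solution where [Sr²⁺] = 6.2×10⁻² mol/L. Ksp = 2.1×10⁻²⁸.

9.4×10⁻¹³ M

Precipitation of each salt begins when its ion product equals Ksp.
Sr₃(PO₄)₂(s) ⇌ 3 Sr²⁺(aq) + 2 PO₄³⁻(aq)
Ksp = [Sr²⁺]^3[PO₄³⁻]^2 = [PO₄³⁻]^2(6.2×10⁻²)^3
[PO₄³⁻]^2 = 2.1×10⁻²⁸ / (6.2×10⁻²)^3 = 8.8×10⁻²⁵
[PO₄³⁻] = 9.4×10⁻¹³ mol/L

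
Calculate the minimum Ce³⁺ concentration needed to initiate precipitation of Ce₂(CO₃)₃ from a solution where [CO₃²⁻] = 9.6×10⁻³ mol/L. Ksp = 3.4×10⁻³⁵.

6.2×10⁻¹⁵ M

Precipitation begins when Q = Ksp.
Ce₂(CO₃)₃(s) ⇌ 2 Ce³⁺(aq) + 3 CO₃²⁻(aq)
Ksp = [Ce³⁺]^2[CO₃²⁻]^3 = [Ce³⁺]^2(9.6×10⁻³)^3
[Ce³⁺]^2 = 3.4×10⁻³⁵ / (9.6×10⁻³)^3 = 3.8×10⁻²⁹
[Ce³⁺] = 6.2×10⁻¹⁵ mol/L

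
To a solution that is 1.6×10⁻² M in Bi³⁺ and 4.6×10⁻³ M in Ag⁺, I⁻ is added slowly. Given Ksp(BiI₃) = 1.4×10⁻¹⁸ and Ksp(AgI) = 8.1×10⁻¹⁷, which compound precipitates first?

Each salt precipitates once Q = Ksp for that salt.
For BiI₃: [I⁻] = (Ksp/[Bi³⁺])^(1/3) = 4.4×10⁻⁶ M
For AgI: [I⁻] = (Ksp/[Ag⁺]) = 1.8×10⁻¹⁴ M
Since AgI needs less I⁻ to reach saturation, it precipitates first.

AgI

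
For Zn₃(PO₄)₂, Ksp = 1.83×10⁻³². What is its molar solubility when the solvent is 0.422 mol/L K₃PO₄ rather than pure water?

Zn₃(PO₄)₂(s) ⇌ 3 Zn²⁺(aq) + 2 PO₄³⁻(aq)
PO₄³⁻ is already present at 0.422 mol/L. If s mol/L of Zn₃(PO₄)₂ dissolves, [Zn²⁺] = 3s while [PO₄³⁻] ≈ 0.422 mol/L.
Ksp = [Zn²⁺]^3[PO₄³⁻]^2 = (3s)^3(0.422)^2
(3s)^3 = 1.83×10⁻³² / (0.422)^2 = 1.03×10⁻³¹
s = 1.56×10⁻¹¹ mol/L

1.56×10⁻¹¹ M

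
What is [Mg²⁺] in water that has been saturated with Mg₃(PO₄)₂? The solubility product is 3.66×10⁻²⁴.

Mg₃(PO₄)₂(s) ⇌ 3 Mg²⁺(aq) + 2 PO₄³⁻(aq)
For each mole of Mg₃(PO₄)₂ that dissolves per liter, [Mg²⁺] = 3s and [PO₄³⁻] = 2s; let s denote this solubility.
Ksp = [Mg²⁺]^3[PO₄³⁻]^2 = (3s)^3 · (2s)^2 = 108s^5 = 3.66×10⁻²⁴
s = 8.05×10⁻⁶ mol L⁻¹
[Mg²⁺] = 3s = 2.42×10⁻⁵ mol L⁻¹

2.42×10⁻⁵ M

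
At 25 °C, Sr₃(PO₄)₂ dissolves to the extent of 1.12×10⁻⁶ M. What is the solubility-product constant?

Sr₃(PO₄)₂(s) ⇌ 3 Sr²⁺(aq) + 2 PO₄³⁻(aq)
With molar solubility s: [Sr²⁺] = 3s, [PO₄³⁻] = 2s.
Ksp = [Sr²⁺]^3[PO₄³⁻]^2 = (3s)^3 · (2s)^2 = 108s^5
Ksp = 108 × (1.12×10⁻⁶)^5 = 1.90×10⁻²⁸

Ksp = 1.90×10⁻²⁸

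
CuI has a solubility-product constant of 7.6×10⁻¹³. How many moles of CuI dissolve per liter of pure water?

CuI(s) ⇌ Cu⁺(aq) + I⁻(aq)
For each mole of CuI that dissolves per liter, [Cu⁺] = s and [I⁻] = s; let s denote this solubility.
Ksp = [Cu⁺][I⁻] = s · s = s^2
s^2 = 7.6×10⁻¹³
s = 8.7×10⁻⁷ M

8.7×10⁻⁷ M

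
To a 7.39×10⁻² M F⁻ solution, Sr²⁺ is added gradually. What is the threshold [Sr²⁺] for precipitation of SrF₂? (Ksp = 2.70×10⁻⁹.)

The threshold for precipitation is Q = Ksp.
SrF₂(s) ⇌ Sr²⁺(aq) + 2 F⁻(aq)
Ksp = [Sr²⁺][F⁻]^2 = [Sr²⁺](7.39×10⁻²)^2
[Sr²⁺] = 2.70×10⁻⁹ / (7.39×10⁻²)^2 = 4.94×10⁻⁷
[Sr²⁺] = 4.94×10⁻⁷ M

4.94×10⁻⁷ M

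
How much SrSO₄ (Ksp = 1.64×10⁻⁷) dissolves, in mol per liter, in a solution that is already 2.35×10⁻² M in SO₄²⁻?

6.98×10⁻⁶ M

SrSO₄(s) ⇌ Sr²⁺(aq) + SO₄²⁻(aq)
Let s be the solubility of SrSO₄ here. The common ion gives [SO₄²⁻] ≈ 2.35×10⁻² M, and [Sr²⁺] = s.
Ksp = [Sr²⁺][SO₄²⁻] = s(2.35×10⁻²)
s = 1.64×10⁻⁷ / (2.35×10⁻²) = 6.98×10⁻⁶
s = 6.98×10⁻⁶ M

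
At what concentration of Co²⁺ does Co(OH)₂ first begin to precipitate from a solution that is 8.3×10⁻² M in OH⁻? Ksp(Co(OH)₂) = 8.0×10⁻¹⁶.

Each salt precipitates once Q = Ksp for that salt.
Co(OH)₂(s) ⇌ Co²⁺(aq) + 2 OH⁻(aq)
Ksp = [Co²⁺][OH⁻]^2 = [Co²⁺](8.3×10⁻²)^2
[Co²⁺] = 8.0×10⁻¹⁶ / (8.3×10⁻²)^2 = 1.2×10⁻¹³
[Co²⁺] = 1.2×10⁻¹³ M

1.2×10⁻¹³ M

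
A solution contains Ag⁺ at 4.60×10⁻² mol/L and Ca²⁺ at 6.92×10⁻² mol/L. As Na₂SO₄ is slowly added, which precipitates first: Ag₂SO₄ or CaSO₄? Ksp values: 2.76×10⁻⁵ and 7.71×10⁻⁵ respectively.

Precipitation begins when Q = Ksp.
For Ag₂SO₄: [SO₄²⁻] = (Ksp/[Ag⁺]^2) = 1.30×10⁻² mol/L
For CaSO₄: [SO₄²⁻] = (Ksp/[Ca²⁺]) = 1.11×10⁻³ mol/L
CaSO₄ requires the lower [SO₄²⁻], so it precipitates first.

CaSO₄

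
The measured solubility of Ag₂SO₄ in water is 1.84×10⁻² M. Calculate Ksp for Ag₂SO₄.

Ag₂SO₄(s) ⇌ 2 Ag⁺(aq) + SO₄²⁻(aq)
For each mole of Ag₂SO₄ that dissolves per liter, [Ag⁺] = 2s and [SO₄²⁻] = s; let s denote this solubility.
Ksp = [Ag⁺]^2[SO₄²⁻] = (2s)^2 · s = 4s^3
Ksp = 4 × (1.84×10⁻²)^3 = 2.49×10⁻⁵

Ksp = 2.49×10⁻⁵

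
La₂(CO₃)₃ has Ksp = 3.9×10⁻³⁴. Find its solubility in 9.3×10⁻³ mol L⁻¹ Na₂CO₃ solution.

La₂(CO₃)₃(s) ⇌ 2 La³⁺(aq) + 3 CO₃²⁻(aq)
CO₃²⁻ is already present at 9.3×10⁻³ mol L⁻¹. If s mol/L of La₂(CO₃)₃ dissolves, [La³⁺] = 2s while [CO₃²⁻] ≈ 9.3×10⁻³ mol L⁻¹.
Ksp = [La³⁺]^2[CO₃²⁻]^3 = (2s)^2(9.3×10⁻³)^3
(2s)^2 = 3.9×10⁻³⁴ / (9.3×10⁻³)^3 = 4.8×10⁻²⁸
s = 1.1×10⁻¹⁴ mol L⁻¹

1.1×10⁻¹⁴ M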